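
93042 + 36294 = 129336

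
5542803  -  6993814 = - 1451011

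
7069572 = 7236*977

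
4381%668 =373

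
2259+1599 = 3858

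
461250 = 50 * 9225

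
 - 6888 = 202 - 7090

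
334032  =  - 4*( - 83508)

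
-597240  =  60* ( - 9954) 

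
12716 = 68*187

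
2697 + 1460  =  4157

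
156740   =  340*461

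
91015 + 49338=140353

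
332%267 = 65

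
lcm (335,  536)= 2680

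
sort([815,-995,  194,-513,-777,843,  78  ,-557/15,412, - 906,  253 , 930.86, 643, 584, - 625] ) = [ - 995,-906,-777, - 625, -513,-557/15,78,194,  253, 412, 584, 643, 815, 843,930.86 ]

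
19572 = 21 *932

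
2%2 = 0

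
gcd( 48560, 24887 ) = 607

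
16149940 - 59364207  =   - 43214267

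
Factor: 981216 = 2^5* 3^2 * 3407^1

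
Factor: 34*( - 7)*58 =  - 2^2*7^1*17^1*29^1 = -13804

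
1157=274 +883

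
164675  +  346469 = 511144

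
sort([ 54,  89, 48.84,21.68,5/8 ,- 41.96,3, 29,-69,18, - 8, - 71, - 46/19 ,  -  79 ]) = [ - 79, - 71,  -  69,-41.96,-8, - 46/19, 5/8,3,18,21.68, 29, 48.84,  54, 89 ]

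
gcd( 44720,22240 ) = 80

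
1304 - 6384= - 5080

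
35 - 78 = - 43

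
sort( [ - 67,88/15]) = [ -67,  88/15]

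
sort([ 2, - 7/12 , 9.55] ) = [-7/12, 2,9.55] 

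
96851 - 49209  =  47642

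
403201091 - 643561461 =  - 240360370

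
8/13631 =8/13631 = 0.00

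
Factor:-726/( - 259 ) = 2^1*3^1 *7^( - 1 )*11^2*37^(-1 ) 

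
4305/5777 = 4305/5777 = 0.75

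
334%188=146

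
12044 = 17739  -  5695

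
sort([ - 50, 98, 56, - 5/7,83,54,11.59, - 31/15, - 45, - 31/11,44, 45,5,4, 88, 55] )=[ - 50 ,-45, - 31/11, - 31/15, - 5/7,4,5,  11.59 , 44,45,  54, 55,56,83 , 88, 98]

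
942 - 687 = 255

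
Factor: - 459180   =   - 2^2*3^2*5^1*2551^1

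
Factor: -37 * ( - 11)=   11^1*37^1=407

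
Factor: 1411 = 17^1 * 83^1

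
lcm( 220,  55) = 220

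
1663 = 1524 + 139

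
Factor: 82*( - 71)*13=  - 75686 = - 2^1*13^1*41^1*71^1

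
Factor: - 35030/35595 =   -  2^1*3^( - 2 )*7^(-1 ) * 31^1 = -62/63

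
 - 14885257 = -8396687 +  - 6488570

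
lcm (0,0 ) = 0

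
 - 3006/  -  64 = 1503/32= 46.97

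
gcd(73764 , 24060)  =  12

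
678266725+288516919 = 966783644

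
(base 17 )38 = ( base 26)27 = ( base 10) 59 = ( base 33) 1Q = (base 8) 73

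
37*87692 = 3244604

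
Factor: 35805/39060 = 11/12 = 2^(-2)*3^( - 1)*11^1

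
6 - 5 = 1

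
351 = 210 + 141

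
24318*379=9216522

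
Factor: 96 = 2^5 * 3^1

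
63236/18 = 3513 + 1/9= 3513.11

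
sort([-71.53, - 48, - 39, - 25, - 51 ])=[  -  71.53, - 51, - 48, - 39, - 25] 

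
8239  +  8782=17021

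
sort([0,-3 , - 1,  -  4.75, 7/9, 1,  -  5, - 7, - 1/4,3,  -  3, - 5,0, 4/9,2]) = [ - 7, - 5, - 5, - 4.75, - 3,  -  3, - 1, -1/4, 0,0,4/9, 7/9, 1, 2,3]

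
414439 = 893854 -479415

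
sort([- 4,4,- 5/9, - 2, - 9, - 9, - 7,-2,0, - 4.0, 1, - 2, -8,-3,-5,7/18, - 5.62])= [  -  9, - 9, - 8, - 7,-5.62, - 5, - 4, - 4.0, - 3,-2, - 2,-2, - 5/9, 0,7/18, 1, 4 ] 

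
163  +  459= 622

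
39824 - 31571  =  8253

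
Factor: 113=113^1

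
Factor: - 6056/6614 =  -3028/3307= - 2^2 * 757^1*3307^( - 1)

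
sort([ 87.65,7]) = [ 7,87.65] 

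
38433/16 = 38433/16 = 2402.06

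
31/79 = 31/79 = 0.39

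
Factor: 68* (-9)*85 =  - 2^2 * 3^2*5^1*17^2 = - 52020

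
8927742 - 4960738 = 3967004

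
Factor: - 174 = - 2^1 * 3^1 * 29^1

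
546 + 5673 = 6219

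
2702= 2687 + 15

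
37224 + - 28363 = 8861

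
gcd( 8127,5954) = 1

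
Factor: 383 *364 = 2^2 * 7^1*13^1*383^1= 139412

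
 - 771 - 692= - 1463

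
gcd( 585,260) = 65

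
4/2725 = 4/2725 = 0.00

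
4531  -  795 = 3736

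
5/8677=5/8677 =0.00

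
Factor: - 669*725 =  - 485025 = -3^1* 5^2*29^1*223^1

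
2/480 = 1/240 = 0.00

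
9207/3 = 3069 = 3069.00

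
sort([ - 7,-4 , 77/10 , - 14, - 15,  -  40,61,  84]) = [  -  40, - 15, - 14, - 7,-4, 77/10,61,84]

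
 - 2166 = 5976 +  - 8142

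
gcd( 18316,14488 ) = 4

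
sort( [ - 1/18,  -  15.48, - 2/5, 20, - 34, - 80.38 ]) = [ - 80.38, - 34, - 15.48, - 2/5, - 1/18, 20 ]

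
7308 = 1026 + 6282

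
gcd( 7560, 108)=108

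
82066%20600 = 20266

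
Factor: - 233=-233^1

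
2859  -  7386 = - 4527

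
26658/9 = 2962 =2962.00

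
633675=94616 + 539059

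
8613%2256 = 1845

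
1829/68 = 26 + 61/68= 26.90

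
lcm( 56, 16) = 112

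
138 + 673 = 811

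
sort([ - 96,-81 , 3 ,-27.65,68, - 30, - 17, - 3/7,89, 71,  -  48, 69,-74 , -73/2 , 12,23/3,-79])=[ - 96,  -  81, - 79,  -  74, - 48 , - 73/2 , - 30, - 27.65,-17,-3/7, 3, 23/3 , 12, 68,69,71, 89 ]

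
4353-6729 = - 2376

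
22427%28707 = 22427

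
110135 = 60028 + 50107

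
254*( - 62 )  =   - 15748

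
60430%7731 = 6313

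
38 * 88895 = 3378010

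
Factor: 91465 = 5^1*11^1*1663^1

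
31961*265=8469665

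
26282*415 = 10907030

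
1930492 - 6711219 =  - 4780727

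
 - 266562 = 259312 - 525874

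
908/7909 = 908/7909 = 0.11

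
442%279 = 163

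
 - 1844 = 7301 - 9145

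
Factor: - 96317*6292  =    -  2^2*11^2*13^2*31^1*239^1 =- 606026564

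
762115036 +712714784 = 1474829820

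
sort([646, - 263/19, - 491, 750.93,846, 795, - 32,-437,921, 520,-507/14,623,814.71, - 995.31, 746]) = [-995.31,-491,- 437, - 507/14,-32, - 263/19,520,623, 646 , 746,750.93,795,814.71,846,921]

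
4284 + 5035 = 9319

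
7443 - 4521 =2922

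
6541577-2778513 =3763064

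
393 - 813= -420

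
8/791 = 8/791 = 0.01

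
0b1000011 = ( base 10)67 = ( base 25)2h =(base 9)74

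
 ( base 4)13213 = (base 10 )487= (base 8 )747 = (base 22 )103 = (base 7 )1264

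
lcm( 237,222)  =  17538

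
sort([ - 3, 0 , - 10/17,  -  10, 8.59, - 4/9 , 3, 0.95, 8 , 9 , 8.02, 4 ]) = [ -10,  -  3,-10/17, - 4/9, 0, 0.95,3, 4, 8, 8.02, 8.59, 9] 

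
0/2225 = 0 = 0.00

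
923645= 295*3131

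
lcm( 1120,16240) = 32480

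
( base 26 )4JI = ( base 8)6220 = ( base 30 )3H6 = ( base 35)2LV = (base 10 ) 3216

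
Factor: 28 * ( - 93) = - 2604 = -2^2*3^1* 7^1*31^1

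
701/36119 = 701/36119= 0.02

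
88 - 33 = 55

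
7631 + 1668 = 9299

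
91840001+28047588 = 119887589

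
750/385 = 150/77 = 1.95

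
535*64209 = 34351815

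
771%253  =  12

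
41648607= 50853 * 819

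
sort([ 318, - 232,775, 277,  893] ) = [ - 232 , 277 , 318 , 775, 893]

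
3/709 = 3/709 = 0.00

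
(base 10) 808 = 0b1100101000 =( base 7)2233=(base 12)574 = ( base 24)19G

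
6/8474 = 3/4237  =  0.00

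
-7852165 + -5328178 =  - 13180343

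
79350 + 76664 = 156014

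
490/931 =10/19 = 0.53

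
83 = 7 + 76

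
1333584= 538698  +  794886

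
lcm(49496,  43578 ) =4009176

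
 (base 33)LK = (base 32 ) M9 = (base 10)713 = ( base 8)1311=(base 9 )872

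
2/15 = 2/15 = 0.13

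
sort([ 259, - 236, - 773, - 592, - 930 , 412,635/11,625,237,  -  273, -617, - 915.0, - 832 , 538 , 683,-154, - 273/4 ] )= [- 930,- 915.0,-832, - 773, - 617, - 592, - 273, - 236  , - 154 , - 273/4,635/11,237, 259, 412, 538,625, 683]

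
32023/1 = 32023 = 32023.00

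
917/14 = 131/2=65.50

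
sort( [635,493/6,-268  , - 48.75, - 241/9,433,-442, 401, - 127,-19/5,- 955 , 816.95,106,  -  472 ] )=[ - 955,-472, - 442,-268, - 127, - 48.75,  -  241/9, - 19/5,493/6,106, 401, 433,635,816.95]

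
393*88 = 34584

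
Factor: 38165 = 5^1*17^1*449^1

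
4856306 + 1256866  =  6113172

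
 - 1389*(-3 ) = 4167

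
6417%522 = 153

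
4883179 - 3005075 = 1878104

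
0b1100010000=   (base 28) 100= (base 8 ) 1420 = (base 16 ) 310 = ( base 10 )784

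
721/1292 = 721/1292 = 0.56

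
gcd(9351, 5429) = 1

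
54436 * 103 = 5606908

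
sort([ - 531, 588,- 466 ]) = [ - 531, - 466, 588 ] 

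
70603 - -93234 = 163837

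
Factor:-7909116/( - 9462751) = 2^2* 3^1*71^1*9283^1 * 9462751^( - 1)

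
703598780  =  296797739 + 406801041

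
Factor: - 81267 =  - 3^1*103^1*263^1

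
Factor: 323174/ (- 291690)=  -349/315 = - 3^( - 2)*5^(-1 ) * 7^( - 1)*349^1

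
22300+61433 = 83733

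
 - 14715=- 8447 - 6268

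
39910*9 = 359190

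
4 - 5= - 1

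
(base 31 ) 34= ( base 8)141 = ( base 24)41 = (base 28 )3D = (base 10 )97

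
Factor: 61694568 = 2^3*3^3*13^1*127^1*173^1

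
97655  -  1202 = 96453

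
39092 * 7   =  273644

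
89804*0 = 0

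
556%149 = 109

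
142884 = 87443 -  - 55441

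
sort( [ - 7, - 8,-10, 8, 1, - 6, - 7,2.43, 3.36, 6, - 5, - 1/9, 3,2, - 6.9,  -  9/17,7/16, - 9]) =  [ - 10, - 9, - 8, - 7,  -  7,-6.9, - 6, - 5, - 9/17, - 1/9,7/16,  1, 2, 2.43, 3, 3.36, 6,8]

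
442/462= 221/231= 0.96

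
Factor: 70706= 2^1*35353^1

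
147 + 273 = 420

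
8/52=2/13 = 0.15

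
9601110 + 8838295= 18439405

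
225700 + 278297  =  503997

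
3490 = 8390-4900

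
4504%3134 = 1370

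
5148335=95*54193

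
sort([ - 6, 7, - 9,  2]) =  [ -9,-6, 2, 7 ] 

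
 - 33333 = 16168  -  49501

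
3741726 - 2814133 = 927593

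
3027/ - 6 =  - 505 + 1/2 = - 504.50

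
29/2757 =29/2757 =0.01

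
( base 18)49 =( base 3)10000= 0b1010001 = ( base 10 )81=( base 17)4D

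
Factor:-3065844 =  - 2^2*3^1*255487^1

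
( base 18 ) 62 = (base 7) 215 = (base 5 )420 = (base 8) 156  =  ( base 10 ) 110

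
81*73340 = 5940540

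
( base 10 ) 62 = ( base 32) 1u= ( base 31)20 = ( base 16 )3E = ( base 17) 3b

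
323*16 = 5168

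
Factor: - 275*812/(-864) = 2^(- 3)*3^( -3)*5^2 * 7^1*11^1*29^1= 55825/216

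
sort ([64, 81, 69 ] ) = [ 64,69 , 81]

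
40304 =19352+20952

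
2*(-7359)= - 14718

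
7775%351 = 53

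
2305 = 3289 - 984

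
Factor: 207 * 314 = 64998=2^1*3^2*23^1*157^1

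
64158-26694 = 37464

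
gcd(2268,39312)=756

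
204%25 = 4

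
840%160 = 40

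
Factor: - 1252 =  - 2^2*313^1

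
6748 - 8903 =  - 2155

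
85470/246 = 347 + 18/41 = 347.44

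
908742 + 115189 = 1023931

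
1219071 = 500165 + 718906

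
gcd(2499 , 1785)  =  357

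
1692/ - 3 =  - 564 + 0/1 = - 564.00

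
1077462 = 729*1478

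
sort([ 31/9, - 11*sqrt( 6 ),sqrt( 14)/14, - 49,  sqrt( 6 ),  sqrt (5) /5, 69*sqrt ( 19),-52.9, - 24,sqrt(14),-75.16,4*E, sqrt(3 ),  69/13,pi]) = [- 75.16, -52.9 , - 49, - 11*sqrt( 6), - 24, sqrt( 14 ) /14, sqrt(5)/5, sqrt(3 )  ,  sqrt(6),  pi,31/9, sqrt(14),  69/13,  4*E , 69*sqrt( 19)]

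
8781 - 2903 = 5878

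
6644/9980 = 1661/2495= 0.67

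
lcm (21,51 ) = 357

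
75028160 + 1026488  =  76054648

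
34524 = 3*11508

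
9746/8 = 1218 + 1/4 = 1218.25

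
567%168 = 63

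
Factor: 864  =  2^5*3^3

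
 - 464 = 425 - 889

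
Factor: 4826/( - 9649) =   -  2^1*19^1*127^1*9649^(-1)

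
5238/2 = 2619=2619.00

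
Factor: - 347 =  - 347^1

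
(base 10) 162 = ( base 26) 66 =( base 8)242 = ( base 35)4M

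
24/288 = 1/12 = 0.08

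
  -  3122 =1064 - 4186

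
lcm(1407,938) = 2814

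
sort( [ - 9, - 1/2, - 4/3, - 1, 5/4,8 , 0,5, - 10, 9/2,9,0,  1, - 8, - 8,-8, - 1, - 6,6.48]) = [- 10, - 9, - 8,-8,-8,-6, - 4/3,  -  1, -1, - 1/2, 0,0,1,5/4,9/2, 5,6.48, 8,9 ]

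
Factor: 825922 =2^1 * 73^1*5657^1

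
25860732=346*74742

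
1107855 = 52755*21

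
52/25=52/25 = 2.08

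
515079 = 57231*9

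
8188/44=186 + 1/11 =186.09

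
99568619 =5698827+93869792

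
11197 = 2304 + 8893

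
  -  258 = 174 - 432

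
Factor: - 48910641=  - 3^1 * 13^1*1254119^1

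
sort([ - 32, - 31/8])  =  [-32,  -  31/8 ]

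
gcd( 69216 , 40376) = 5768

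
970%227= 62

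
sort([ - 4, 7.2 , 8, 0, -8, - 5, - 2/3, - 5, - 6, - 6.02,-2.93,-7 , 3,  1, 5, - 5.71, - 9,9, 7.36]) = [ - 9, - 8,  -  7, - 6.02,-6, - 5.71,-5, -5 , - 4, - 2.93, -2/3, 0, 1,3, 5, 7.2, 7.36,8,  9 ]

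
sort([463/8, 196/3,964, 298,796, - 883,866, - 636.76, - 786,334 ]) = [-883, - 786 , - 636.76,463/8,196/3, 298, 334,796, 866, 964 ]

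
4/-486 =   -  2/243= -  0.01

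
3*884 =2652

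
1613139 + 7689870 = 9303009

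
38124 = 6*6354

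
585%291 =3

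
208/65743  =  208/65743 = 0.00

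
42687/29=42687/29 = 1471.97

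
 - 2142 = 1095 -3237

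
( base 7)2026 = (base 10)706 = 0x2C2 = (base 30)NG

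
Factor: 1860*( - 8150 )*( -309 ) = 2^3*3^2* 5^3 * 31^1*103^1*163^1 = 4684131000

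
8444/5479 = 8444/5479 = 1.54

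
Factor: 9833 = 9833^1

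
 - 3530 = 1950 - 5480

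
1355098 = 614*2207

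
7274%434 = 330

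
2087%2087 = 0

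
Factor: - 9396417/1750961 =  - 3^1* 53^( - 1 )*33037^(- 1)*3132139^1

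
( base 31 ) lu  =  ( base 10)681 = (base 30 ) ML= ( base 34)K1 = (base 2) 1010101001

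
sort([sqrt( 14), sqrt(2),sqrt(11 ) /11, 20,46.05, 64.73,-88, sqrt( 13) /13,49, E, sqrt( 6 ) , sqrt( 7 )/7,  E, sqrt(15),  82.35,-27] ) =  [-88,-27, sqrt( 13)/13,sqrt( 11) /11, sqrt(7)/7, sqrt(2),sqrt ( 6 ), E, E,  sqrt( 14 ), sqrt(15 ), 20,  46.05, 49 , 64.73, 82.35 ]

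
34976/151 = 34976/151 = 231.63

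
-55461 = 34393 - 89854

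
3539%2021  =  1518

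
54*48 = 2592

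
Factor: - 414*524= - 2^3*3^2*23^1*131^1  =  - 216936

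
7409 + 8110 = 15519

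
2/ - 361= - 2/361  =  - 0.01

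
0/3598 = 0 =0.00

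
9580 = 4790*2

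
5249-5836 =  - 587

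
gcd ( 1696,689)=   53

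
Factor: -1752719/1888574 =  -2^( - 1 )*79^( - 1)*11953^(  -  1)*1752719^1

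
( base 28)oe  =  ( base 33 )kq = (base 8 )1256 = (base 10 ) 686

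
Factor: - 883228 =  - 2^2*220807^1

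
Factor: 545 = 5^1*109^1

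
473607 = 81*5847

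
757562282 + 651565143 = 1409127425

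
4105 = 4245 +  - 140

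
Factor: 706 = 2^1* 353^1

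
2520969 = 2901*869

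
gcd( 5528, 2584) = 8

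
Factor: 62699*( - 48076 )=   -  2^2*7^2  *  13^2*17^1 * 53^1* 101^1 = -3014317124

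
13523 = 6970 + 6553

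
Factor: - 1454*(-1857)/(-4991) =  - 2700078/4991 = -  2^1 * 3^1*7^ (- 1) * 23^(-1) * 31^(-1)*619^1*727^1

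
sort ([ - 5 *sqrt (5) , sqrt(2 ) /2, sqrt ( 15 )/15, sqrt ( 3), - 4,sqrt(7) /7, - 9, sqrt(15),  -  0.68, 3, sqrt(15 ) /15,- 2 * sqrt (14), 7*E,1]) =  [ - 5* sqrt( 5),  -  9, - 2*sqrt(14 ), - 4 , -0.68  ,  sqrt( 15 ) /15, sqrt(15 ) /15, sqrt(7 ) /7, sqrt(2)/2, 1,sqrt ( 3 ), 3, sqrt ( 15 ), 7 *E]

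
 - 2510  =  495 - 3005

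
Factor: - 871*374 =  -2^1*11^1*13^1*17^1*67^1 = - 325754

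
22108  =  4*5527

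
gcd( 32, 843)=1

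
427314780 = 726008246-298693466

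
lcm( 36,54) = 108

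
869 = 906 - 37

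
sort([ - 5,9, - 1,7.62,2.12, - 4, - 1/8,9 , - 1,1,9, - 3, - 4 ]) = [ - 5,-4,-4,-3,-1,- 1, - 1/8,1, 2.12,7.62  ,  9,9,9 ]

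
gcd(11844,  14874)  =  6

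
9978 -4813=5165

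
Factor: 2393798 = 2^1*11^1*53^1*2053^1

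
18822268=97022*194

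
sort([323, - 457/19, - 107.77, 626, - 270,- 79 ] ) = [-270 , - 107.77,-79 , - 457/19,323,626]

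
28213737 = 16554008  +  11659729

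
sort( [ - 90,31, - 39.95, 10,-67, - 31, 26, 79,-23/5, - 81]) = [ -90, - 81,-67, - 39.95, -31, - 23/5, 10,26,31,79]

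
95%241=95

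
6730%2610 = 1510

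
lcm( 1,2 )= 2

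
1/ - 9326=-1 + 9325/9326 = -0.00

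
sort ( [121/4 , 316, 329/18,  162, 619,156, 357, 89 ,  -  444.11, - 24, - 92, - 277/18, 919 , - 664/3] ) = [ - 444.11, - 664/3, - 92, - 24,-277/18, 329/18,121/4, 89, 156,162, 316 , 357, 619, 919 ] 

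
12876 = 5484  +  7392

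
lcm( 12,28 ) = 84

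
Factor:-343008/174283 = -2^5  *  3^3*439^(-1 ) = - 864/439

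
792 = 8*99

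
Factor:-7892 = -2^2 * 1973^1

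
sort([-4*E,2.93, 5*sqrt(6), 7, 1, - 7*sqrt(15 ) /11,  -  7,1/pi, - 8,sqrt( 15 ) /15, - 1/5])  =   [  -  4*E,  -  8,-7,  -  7*sqrt(15)/11,-1/5, sqrt(15) /15,1/pi,1,2.93,7,5*sqrt(6 )]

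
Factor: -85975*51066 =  - 4390399350 = - 2^1  *  3^2*5^2*19^1*181^1*2837^1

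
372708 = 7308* 51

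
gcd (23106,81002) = 2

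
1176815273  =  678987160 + 497828113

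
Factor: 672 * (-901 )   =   - 2^5*3^1*7^1*17^1*53^1 = - 605472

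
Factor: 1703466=2^1*3^2 * 101^1*937^1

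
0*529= 0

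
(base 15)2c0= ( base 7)1560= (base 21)190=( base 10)630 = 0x276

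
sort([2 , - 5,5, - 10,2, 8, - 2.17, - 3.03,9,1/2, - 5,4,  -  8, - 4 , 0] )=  [ - 10, - 8, - 5, - 5, - 4, - 3.03 ,  -  2.17,0, 1/2, 2, 2,4,5, 8,9 ]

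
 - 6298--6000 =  - 298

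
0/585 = 0 = 0.00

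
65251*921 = 60096171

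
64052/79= 64052/79 = 810.78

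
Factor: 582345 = 3^2*5^1*12941^1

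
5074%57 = 1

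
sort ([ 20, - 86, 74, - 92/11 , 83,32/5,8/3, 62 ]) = [  -  86 , - 92/11,8/3, 32/5,20,62, 74, 83]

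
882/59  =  882/59 = 14.95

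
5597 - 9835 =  - 4238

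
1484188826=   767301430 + 716887396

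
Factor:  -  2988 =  - 2^2*3^2*83^1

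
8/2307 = 8/2307 =0.00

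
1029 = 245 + 784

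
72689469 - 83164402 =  - 10474933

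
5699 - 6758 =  - 1059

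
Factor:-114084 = - 2^2  *  3^2*3169^1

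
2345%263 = 241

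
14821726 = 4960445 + 9861281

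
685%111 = 19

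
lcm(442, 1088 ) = 14144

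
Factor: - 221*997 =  - 220337 = - 13^1*17^1*997^1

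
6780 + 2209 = 8989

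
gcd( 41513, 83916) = 1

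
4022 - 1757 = 2265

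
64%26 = 12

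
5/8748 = 5/8748 = 0.00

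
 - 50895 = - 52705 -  - 1810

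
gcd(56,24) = 8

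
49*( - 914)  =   - 44786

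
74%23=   5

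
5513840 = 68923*80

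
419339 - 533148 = -113809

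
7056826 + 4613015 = 11669841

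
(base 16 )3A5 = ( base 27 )17f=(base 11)779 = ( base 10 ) 933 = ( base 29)135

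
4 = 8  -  4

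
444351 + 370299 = 814650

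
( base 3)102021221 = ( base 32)819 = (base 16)2029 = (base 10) 8233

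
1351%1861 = 1351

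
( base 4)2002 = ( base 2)10000010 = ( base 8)202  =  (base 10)130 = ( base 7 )244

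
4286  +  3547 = 7833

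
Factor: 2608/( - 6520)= - 2^1*5^( - 1 )=- 2/5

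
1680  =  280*6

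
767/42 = 767/42 =18.26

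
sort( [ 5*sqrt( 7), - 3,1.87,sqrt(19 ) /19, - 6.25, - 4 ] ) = [- 6.25, - 4,-3,sqrt( 19 )/19,1.87,5*sqrt( 7) ] 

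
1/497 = 1/497 = 0.00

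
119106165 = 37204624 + 81901541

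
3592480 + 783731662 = 787324142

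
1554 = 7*222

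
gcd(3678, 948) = 6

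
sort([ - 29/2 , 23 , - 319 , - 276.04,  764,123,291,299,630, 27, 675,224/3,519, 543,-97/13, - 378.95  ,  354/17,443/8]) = [ - 378.95, - 319, - 276.04,-29/2, - 97/13,  354/17, 23,  27,443/8,224/3, 123, 291, 299,519, 543 , 630, 675 , 764 ]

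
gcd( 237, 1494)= 3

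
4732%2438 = 2294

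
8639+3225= 11864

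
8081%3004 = 2073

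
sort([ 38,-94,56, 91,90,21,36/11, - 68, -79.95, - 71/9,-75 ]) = [ - 94, - 79.95, - 75, - 68, - 71/9, 36/11,  21,38,56,90,91] 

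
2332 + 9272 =11604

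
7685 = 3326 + 4359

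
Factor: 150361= 53^1 * 2837^1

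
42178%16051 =10076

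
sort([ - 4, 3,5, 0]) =[ - 4,0 , 3,5]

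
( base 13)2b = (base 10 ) 37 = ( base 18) 21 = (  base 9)41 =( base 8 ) 45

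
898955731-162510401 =736445330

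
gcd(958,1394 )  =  2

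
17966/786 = 22 + 337/393 = 22.86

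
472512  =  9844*48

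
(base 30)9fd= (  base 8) 20563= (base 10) 8563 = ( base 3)102202011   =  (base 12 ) 4B57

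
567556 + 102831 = 670387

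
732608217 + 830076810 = 1562685027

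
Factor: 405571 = 431^1 *941^1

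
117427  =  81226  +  36201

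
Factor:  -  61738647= - 3^1*23^1*894763^1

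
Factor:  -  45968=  - 2^4*13^2*17^1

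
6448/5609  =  6448/5609 = 1.15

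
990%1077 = 990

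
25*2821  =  70525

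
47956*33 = 1582548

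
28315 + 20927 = 49242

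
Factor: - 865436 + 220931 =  - 3^1*5^1*42967^1 = - 644505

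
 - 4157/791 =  - 4157/791 = -5.26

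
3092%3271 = 3092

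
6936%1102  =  324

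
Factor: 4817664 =2^8*3^3*17^1*41^1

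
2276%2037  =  239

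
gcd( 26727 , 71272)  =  8909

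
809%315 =179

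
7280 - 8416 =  - 1136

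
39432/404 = 9858/101 = 97.60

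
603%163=114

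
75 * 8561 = 642075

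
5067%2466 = 135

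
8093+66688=74781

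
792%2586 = 792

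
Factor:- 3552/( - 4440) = 4/5= 2^2 * 5^( - 1)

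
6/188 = 3/94=0.03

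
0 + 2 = 2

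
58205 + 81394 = 139599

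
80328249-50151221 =30177028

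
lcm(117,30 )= 1170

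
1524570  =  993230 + 531340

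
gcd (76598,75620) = 2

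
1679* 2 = 3358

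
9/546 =3/182 = 0.02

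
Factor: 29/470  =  2^( -1 )*5^(-1)*29^1*47^( - 1 )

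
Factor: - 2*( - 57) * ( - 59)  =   - 6726 =-  2^1 * 3^1*19^1*59^1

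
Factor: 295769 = 295769^1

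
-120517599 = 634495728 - 755013327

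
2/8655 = 2/8655=0.00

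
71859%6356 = 1943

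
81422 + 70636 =152058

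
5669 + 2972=8641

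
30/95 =6/19 = 0.32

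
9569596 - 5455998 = 4113598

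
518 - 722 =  - 204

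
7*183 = 1281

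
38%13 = 12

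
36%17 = 2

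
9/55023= 3/18341 = 0.00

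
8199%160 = 39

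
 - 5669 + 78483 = 72814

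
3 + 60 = 63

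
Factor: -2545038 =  - 2^1*3^2*31^1*4561^1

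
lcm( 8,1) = 8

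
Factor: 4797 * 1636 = 7847892 = 2^2*3^2*13^1*41^1*409^1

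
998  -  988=10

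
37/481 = 1/13 = 0.08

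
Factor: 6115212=2^2*3^2*37^1*4591^1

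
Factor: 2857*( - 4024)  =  -2^3*503^1*2857^1 =- 11496568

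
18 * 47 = 846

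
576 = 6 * 96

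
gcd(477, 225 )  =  9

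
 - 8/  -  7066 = 4/3533 = 0.00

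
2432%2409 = 23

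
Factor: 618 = 2^1 * 3^1 * 103^1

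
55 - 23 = 32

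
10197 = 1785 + 8412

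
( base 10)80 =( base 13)62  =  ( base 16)50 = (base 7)143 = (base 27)2Q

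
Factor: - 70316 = - 2^2 *17579^1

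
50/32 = 1  +  9/16 = 1.56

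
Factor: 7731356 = 2^2 * 1932839^1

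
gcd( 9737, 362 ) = 1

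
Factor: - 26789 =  - 7^1*43^1*89^1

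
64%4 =0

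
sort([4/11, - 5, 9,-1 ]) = [-5, - 1, 4/11,9] 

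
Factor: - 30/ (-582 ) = 5/97 = 5^1*97^(-1)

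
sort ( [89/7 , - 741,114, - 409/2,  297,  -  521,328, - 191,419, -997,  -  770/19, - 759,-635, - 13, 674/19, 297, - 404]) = [ - 997, - 759,-741,  -  635, - 521 ,-404, - 409/2, - 191, - 770/19,-13,89/7,674/19,114 , 297 , 297 , 328,419]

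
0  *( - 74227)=0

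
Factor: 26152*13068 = 2^5*3^3* 7^1*11^2* 467^1 = 341754336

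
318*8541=2716038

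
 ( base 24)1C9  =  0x369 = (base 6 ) 4013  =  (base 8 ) 1551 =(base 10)873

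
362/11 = 32+10/11 = 32.91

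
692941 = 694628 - 1687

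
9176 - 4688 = 4488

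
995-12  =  983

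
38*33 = 1254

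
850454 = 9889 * 86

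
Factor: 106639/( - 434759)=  - 13^1*53^( - 1)=   - 13/53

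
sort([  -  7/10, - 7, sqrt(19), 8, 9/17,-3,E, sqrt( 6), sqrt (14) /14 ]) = [ - 7, - 3, -7/10,sqrt (14 )/14,9/17,  sqrt(6 ), E,sqrt( 19 ),8] 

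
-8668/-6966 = 4334/3483 = 1.24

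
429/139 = 429/139 = 3.09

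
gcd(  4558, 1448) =2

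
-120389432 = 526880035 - 647269467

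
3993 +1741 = 5734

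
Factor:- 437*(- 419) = 19^1*23^1*419^1 = 183103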